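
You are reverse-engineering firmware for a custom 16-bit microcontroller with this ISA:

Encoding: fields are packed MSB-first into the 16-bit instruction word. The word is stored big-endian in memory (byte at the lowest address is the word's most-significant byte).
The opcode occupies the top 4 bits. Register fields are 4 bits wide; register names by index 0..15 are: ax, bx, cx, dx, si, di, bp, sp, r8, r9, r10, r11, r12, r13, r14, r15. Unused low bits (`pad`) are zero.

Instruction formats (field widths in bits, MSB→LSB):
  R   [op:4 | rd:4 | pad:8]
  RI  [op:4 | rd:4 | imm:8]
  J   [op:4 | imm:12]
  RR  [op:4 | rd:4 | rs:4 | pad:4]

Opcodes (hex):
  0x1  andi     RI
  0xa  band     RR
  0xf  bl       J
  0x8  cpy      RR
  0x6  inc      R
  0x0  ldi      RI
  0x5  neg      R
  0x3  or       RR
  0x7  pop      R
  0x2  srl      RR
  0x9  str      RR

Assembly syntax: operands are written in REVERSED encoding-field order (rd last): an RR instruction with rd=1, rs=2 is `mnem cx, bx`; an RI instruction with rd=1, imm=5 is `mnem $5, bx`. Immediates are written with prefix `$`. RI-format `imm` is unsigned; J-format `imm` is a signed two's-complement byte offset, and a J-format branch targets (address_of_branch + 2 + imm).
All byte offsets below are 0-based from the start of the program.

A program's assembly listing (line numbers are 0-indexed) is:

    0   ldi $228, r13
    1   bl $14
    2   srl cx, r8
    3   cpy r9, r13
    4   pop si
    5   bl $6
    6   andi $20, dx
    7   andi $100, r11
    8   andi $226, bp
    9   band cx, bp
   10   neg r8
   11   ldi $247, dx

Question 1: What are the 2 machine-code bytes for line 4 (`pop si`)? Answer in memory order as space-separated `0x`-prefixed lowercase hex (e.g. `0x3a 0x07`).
4. pop fields op=0x7:4|rd=4:4|pad=0:8 → word 7400h → 74 00

0x74 0x00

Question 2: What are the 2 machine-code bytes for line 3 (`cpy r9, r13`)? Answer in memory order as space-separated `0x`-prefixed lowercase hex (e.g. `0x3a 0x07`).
0x8d 0x90

line 3 (cpy): pack op=0x8:4|rd=13:4|rs=9:4|pad=0:4 = 0x8d90; big→ 8d 90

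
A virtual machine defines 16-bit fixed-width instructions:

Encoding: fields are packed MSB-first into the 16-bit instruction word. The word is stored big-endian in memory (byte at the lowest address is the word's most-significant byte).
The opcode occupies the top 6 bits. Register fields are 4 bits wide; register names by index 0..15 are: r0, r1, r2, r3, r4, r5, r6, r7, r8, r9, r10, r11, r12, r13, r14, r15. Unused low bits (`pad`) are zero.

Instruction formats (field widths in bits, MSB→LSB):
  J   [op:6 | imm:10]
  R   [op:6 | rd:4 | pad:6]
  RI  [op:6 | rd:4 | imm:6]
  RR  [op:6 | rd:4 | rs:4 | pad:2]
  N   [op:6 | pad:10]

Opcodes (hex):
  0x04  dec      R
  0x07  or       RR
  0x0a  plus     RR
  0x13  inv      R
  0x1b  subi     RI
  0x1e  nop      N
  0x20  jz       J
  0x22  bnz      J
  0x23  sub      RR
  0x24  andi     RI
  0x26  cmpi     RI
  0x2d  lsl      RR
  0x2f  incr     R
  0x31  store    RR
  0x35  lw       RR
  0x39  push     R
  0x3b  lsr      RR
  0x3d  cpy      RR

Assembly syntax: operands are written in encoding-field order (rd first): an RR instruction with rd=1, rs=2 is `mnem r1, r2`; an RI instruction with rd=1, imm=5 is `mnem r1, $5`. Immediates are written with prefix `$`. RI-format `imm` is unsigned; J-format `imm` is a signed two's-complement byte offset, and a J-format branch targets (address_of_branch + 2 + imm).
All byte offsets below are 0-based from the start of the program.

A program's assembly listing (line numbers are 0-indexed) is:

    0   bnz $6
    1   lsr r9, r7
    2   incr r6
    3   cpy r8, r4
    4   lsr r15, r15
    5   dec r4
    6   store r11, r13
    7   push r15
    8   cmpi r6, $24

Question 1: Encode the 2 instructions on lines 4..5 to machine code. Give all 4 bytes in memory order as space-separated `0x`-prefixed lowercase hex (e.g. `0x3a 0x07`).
4. lsr fields op=0x3b:6|rd=15:4|rs=15:4|pad=0:2 → word effch → ef fc
5. dec fields op=0x4:6|rd=4:4|pad=0:6 → word 1100h → 11 00

0xef 0xfc 0x11 0x00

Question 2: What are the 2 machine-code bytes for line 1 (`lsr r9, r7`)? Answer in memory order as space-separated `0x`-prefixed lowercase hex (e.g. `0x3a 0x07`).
1. lsr fields op=0x3b:6|rd=9:4|rs=7:4|pad=0:2 → word ee5ch → ee 5c

0xee 0x5c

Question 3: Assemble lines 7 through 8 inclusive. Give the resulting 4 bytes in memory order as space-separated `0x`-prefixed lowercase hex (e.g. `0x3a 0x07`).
0xe7 0xc0 0x99 0x98

L7: push op=0x39:6|rd=15:4|pad=0:6 ⇒ 0xe7c0 ⇒ big e7 c0
L8: cmpi op=0x26:6|rd=6:4|imm=24:6 ⇒ 0x9998 ⇒ big 99 98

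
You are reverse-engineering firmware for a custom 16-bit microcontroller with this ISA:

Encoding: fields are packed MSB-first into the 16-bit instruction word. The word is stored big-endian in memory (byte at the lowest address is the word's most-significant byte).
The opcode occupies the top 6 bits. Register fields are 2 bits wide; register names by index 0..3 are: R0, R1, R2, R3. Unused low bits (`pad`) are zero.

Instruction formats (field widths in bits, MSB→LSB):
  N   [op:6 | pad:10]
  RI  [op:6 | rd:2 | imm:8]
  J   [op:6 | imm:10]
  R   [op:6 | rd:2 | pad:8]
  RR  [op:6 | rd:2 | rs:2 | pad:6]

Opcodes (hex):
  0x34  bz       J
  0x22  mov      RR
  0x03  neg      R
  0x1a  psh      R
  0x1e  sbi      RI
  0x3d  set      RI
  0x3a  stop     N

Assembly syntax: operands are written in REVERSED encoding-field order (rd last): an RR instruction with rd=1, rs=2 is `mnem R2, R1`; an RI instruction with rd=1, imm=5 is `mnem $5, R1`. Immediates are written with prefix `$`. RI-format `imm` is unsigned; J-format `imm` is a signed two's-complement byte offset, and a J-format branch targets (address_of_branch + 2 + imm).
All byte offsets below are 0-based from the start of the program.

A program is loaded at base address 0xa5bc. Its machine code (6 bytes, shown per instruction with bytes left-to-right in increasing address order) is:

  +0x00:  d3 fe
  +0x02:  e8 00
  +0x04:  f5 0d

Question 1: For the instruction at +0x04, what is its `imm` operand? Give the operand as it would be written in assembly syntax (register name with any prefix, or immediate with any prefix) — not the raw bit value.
$13

off 0x04: read f5 0d as big → 0xf50d
  op=0xf50d>>10=0x3d ⇒ set (RI)
  rd@[9:8]=0x1 ⇒ R1
  imm@[7:0]=0xd ⇒ $13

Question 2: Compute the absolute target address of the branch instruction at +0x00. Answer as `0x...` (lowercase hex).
0xa5bc

off 0x00: read d3 fe as big → 0xd3fe
  op=0xd3fe>>10=0x34 ⇒ bz (J)
  [9:0] imm=1022 (s10→-2) = $-2
  target = base 0xa5bc + off 0x00 + 2 + imm -2 = 0xa5bc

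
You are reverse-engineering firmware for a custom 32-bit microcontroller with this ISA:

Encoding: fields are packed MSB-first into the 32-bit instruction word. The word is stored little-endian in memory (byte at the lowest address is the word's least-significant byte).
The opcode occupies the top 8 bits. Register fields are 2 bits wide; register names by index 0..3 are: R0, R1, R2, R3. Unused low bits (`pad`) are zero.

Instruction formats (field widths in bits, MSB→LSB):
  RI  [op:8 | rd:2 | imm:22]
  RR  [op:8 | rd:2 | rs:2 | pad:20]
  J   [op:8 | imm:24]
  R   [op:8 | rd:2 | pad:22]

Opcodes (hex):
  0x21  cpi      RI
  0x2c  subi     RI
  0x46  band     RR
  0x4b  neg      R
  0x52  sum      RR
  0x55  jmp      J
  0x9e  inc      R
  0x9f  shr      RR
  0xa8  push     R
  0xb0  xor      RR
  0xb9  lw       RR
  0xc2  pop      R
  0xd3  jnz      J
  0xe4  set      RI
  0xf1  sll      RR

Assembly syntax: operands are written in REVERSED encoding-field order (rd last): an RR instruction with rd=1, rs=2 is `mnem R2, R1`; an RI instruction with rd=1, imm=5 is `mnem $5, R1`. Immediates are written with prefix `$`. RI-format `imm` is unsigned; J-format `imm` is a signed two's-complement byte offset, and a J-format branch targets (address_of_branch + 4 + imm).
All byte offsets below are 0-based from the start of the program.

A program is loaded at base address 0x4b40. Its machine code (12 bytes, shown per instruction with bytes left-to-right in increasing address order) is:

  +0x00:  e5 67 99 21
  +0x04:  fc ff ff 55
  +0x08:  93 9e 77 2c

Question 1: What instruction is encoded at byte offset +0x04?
[04] fc ff ff 55 → 0x55fffffc
  top 8b → 0x55 → jmp [J]
  imm@[23:0]=0xfffffc (s24→-4) ⇒ $-4

jmp $-4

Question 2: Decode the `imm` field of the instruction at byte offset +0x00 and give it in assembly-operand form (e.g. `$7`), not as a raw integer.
$1664997

off 0x00: read e5 67 99 21 as little → 0x219967e5
  op=0x219967e5>>24=0x21 ⇒ cpi (RI)
  [23:22] rd=2 = R2
  [21:0] imm=1664997 = $1664997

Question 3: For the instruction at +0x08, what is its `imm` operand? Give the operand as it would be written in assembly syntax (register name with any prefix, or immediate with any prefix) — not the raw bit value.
$3645075

@+08  little-endian(93 9e 77 2c) = 0x2c779e93
  top 8b → 0x2c → subi [RI]
  rd: (w>>22)&0x3=0x1 → R1
  imm: (w>>0)&0x3fffff=0x379e93 → $3645075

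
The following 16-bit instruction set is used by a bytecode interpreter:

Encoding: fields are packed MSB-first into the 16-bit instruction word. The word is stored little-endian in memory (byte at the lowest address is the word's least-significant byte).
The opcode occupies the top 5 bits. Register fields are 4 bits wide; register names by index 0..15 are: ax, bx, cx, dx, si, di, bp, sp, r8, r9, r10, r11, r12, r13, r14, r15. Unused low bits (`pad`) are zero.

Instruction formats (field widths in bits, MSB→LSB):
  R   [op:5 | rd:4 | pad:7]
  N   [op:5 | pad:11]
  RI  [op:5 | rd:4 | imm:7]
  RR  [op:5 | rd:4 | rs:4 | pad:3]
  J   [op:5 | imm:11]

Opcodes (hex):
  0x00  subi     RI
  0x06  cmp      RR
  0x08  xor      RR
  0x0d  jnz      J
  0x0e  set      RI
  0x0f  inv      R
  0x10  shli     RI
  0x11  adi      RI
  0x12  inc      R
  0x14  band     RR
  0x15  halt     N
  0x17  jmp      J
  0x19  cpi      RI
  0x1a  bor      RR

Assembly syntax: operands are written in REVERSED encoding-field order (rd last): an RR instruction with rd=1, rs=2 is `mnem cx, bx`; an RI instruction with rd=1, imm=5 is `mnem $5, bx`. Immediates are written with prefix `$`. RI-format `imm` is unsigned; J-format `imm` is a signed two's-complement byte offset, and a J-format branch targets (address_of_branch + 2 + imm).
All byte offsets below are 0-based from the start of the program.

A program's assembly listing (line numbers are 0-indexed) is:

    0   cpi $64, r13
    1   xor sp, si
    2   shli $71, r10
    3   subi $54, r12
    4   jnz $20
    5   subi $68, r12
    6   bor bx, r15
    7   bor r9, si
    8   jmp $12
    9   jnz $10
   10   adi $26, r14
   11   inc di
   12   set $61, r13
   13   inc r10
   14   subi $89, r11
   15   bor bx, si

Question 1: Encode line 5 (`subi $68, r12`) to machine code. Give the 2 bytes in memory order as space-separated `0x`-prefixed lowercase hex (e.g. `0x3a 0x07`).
line 5 (subi): pack op=0x0:5|rd=12:4|imm=68:7 = 0x0644; little→ 44 06

0x44 0x06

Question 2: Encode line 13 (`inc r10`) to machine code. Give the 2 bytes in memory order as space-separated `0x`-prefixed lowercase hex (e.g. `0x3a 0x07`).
line 13 (inc): pack op=0x12:5|rd=10:4|pad=0:7 = 0x9500; little→ 00 95

0x00 0x95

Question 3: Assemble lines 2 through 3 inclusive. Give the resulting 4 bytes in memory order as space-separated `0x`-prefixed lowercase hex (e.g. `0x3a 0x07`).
0x47 0x85 0x36 0x06

L2: shli op=0x10:5|rd=10:4|imm=71:7 ⇒ 0x8547 ⇒ little 47 85
L3: subi op=0x0:5|rd=12:4|imm=54:7 ⇒ 0x0636 ⇒ little 36 06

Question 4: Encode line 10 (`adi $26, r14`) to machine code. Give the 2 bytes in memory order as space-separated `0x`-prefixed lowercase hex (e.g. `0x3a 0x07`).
line 10 (adi): pack op=0x11:5|rd=14:4|imm=26:7 = 0x8f1a; little→ 1a 8f

0x1a 0x8f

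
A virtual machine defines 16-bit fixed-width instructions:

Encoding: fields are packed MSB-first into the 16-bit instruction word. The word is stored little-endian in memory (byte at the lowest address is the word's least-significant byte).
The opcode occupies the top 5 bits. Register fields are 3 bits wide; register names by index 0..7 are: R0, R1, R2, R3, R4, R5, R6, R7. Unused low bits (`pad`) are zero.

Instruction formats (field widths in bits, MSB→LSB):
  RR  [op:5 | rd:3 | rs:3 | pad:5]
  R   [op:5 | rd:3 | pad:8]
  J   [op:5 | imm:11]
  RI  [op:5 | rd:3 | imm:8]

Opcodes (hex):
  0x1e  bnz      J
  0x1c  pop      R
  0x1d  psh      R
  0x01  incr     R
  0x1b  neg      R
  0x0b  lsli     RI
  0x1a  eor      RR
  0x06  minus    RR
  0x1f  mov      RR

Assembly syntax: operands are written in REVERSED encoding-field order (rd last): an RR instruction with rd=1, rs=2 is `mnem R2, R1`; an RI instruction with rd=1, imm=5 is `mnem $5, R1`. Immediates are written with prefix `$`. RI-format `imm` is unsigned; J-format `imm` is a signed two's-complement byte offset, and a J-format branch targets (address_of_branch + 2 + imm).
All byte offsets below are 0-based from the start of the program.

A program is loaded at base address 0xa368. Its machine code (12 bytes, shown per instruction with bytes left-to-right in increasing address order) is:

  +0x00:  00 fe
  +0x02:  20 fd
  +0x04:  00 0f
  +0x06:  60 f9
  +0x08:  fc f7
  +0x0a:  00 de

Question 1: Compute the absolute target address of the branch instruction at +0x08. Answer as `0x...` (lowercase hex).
[08] fc f7 → 0xf7fc
  opcode bits[15:11]=0x1e: bnz/J
  imm: (w>>0)&0x7ff=0x7fc (s11→-4) → $-4
  target = base 0xa368 + off 0x08 + 2 + imm -4 = 0xa36e

0xa36e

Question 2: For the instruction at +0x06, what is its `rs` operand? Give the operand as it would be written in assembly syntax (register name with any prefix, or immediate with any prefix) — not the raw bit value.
@+06  little-endian(60 f9) = 0xf960
  opcode bits[15:11]=0x1f: mov/RR
  rd: (w>>8)&0x7=0x1 → R1
  rs: (w>>5)&0x7=0x3 → R3

R3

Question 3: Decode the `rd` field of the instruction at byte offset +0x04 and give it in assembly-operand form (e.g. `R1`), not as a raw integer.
off 0x04: read 00 0f as little → 0x0f00
  top 5b → 0x1 → incr [R]
  rd@[10:8]=0x7 ⇒ R7

R7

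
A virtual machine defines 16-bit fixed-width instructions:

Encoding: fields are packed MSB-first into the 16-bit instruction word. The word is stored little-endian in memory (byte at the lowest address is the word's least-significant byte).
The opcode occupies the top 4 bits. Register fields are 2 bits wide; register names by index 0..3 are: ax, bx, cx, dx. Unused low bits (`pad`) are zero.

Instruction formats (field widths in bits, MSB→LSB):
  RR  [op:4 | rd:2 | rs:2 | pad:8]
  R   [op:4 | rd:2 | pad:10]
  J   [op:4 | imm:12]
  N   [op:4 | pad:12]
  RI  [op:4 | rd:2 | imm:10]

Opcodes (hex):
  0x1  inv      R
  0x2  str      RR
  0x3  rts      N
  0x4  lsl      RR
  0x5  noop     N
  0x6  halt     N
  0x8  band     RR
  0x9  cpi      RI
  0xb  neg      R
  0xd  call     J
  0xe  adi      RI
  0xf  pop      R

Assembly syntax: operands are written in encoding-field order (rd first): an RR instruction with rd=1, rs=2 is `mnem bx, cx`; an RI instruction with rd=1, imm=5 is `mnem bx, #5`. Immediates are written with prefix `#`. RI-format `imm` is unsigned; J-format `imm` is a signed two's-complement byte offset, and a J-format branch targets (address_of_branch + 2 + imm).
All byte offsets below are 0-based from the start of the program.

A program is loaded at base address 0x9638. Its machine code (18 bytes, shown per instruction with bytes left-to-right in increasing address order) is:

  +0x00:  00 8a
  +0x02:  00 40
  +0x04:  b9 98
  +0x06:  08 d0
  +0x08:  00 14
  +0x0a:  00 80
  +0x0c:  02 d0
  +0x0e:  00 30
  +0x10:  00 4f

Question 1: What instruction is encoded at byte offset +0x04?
cpi cx, #185

@+04  little-endian(b9 98) = 0x98b9
  top 4b → 0x9 → cpi [RI]
  rd@[11:10]=0x2 ⇒ cx
  imm@[9:0]=0xb9 ⇒ #185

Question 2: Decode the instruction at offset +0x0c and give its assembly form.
[0c] 02 d0 → 0xd002
  opcode bits[15:12]=0xd: call/J
  imm: (w>>0)&0xfff=0x2 → #2

call #2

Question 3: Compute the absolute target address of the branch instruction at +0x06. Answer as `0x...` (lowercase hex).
off 0x06: read 08 d0 as little → 0xd008
  op=0xd008>>12=0xd ⇒ call (J)
  imm@[11:0]=0x8 ⇒ #8
  target = base 0x9638 + off 0x06 + 2 + imm 8 = 0x9648

0x9648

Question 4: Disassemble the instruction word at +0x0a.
band ax, ax

[0a] 00 80 → 0x8000
  op=0x8000>>12=0x8 ⇒ band (RR)
  rd@[11:10]=0x0 ⇒ ax
  rs@[9:8]=0x0 ⇒ ax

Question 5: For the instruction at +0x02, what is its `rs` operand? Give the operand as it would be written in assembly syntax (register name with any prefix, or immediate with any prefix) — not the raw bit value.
[02] 00 40 → 0x4000
  op=0x4000>>12=0x4 ⇒ lsl (RR)
  rd@[11:10]=0x0 ⇒ ax
  rs@[9:8]=0x0 ⇒ ax

ax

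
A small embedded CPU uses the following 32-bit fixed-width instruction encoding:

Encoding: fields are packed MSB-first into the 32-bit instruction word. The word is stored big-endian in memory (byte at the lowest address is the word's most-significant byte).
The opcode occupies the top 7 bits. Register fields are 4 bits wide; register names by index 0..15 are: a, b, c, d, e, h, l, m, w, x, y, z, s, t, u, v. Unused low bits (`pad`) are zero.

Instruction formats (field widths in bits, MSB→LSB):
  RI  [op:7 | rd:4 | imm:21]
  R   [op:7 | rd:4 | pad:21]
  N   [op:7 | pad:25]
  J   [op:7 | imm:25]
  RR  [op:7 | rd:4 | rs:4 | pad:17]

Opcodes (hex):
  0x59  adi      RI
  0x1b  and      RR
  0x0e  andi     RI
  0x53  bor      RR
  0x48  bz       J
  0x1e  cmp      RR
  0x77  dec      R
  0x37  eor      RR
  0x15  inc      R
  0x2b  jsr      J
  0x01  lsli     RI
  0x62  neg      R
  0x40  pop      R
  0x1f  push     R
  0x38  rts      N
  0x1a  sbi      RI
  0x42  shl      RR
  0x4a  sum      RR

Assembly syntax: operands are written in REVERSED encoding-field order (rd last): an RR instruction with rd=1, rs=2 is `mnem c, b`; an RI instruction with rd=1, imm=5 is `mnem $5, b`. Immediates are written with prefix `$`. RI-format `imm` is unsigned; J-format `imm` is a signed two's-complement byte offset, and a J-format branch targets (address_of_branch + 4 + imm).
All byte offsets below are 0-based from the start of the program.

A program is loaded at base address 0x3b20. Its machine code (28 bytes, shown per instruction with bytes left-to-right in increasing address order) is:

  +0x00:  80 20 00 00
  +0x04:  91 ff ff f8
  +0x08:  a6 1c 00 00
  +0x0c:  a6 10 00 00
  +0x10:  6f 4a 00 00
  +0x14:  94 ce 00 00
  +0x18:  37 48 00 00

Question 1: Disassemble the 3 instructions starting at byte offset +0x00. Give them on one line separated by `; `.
pop b; bz $-8; bor u, a

off 0x00: read 80 20 00 00 as big → 0x80200000
  opcode bits[31:25]=0x40: pop/R
  [24:21] rd=1 = b
off 0x04: read 91 ff ff f8 as big → 0x91fffff8
  opcode bits[31:25]=0x48: bz/J
  [24:0] imm=33554424 (s25→-8) = $-8
off 0x08: read a6 1c 00 00 as big → 0xa61c0000
  opcode bits[31:25]=0x53: bor/RR
  [24:21] rd=0 = a
  [20:17] rs=14 = u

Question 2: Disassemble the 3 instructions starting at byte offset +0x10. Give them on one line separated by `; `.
off 0x10: read 6f 4a 00 00 as big → 0x6f4a0000
  top 7b → 0x37 → eor [RR]
  rd@[24:21]=0xa ⇒ y
  rs@[20:17]=0x5 ⇒ h
off 0x14: read 94 ce 00 00 as big → 0x94ce0000
  top 7b → 0x4a → sum [RR]
  rd@[24:21]=0x6 ⇒ l
  rs@[20:17]=0x7 ⇒ m
off 0x18: read 37 48 00 00 as big → 0x37480000
  top 7b → 0x1b → and [RR]
  rd@[24:21]=0xa ⇒ y
  rs@[20:17]=0x4 ⇒ e

eor h, y; sum m, l; and e, y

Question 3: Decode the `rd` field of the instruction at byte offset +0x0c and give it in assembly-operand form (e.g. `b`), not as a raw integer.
@+0c  big-endian(a6 10 00 00) = 0xa6100000
  op=0xa6100000>>25=0x53 ⇒ bor (RR)
  [24:21] rd=0 = a
  [20:17] rs=8 = w

a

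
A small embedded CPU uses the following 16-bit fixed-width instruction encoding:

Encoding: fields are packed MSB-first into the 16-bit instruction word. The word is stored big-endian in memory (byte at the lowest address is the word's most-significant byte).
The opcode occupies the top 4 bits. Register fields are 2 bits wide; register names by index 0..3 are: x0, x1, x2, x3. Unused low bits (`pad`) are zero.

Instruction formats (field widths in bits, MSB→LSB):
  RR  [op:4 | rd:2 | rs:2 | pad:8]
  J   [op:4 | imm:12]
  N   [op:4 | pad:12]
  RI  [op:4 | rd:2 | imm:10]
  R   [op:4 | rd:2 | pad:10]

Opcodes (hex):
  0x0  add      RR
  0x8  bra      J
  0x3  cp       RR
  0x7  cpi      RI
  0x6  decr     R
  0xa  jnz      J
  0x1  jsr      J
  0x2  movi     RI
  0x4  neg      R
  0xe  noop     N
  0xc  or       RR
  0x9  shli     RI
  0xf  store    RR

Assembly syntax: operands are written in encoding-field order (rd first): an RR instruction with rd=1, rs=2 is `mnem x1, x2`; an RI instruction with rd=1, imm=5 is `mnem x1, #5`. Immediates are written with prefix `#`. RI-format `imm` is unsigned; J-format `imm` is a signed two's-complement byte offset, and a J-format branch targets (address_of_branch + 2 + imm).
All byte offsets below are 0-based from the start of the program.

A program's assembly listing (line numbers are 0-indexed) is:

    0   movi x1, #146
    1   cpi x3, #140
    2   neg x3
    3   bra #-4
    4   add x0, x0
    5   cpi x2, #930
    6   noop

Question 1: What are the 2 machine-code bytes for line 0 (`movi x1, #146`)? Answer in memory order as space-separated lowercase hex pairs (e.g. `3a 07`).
0. movi fields op=0x2:4|rd=1:2|imm=146:10 → word 2492h → 24 92

24 92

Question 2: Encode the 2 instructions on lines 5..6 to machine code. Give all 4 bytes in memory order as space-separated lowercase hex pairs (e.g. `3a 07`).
7b a2 e0 00

L5: cpi op=0x7:4|rd=2:2|imm=930:10 ⇒ 0x7ba2 ⇒ big 7b a2
L6: noop op=0xe:4|pad=0:12 ⇒ 0xe000 ⇒ big e0 00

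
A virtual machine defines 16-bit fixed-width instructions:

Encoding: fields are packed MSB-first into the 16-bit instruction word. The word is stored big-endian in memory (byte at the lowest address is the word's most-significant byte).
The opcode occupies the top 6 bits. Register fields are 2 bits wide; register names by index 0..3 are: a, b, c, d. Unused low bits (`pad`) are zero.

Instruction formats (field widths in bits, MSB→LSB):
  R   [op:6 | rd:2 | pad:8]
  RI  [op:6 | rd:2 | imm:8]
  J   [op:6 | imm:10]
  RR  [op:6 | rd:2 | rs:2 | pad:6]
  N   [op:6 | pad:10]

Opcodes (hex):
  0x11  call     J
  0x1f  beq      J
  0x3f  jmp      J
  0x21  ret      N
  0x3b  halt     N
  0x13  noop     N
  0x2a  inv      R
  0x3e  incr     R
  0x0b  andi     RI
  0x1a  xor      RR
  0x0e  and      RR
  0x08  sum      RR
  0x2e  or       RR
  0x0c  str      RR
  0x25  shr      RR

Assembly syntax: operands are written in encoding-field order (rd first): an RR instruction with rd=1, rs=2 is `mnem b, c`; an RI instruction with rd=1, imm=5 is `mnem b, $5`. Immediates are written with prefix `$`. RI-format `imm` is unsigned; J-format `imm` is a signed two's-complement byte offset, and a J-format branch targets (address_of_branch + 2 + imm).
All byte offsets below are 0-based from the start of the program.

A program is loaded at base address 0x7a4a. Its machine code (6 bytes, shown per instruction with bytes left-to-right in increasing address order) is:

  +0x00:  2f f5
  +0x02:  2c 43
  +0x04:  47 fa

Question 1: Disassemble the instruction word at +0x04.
call $-6

@+04  big-endian(47 fa) = 0x47fa
  top 6b → 0x11 → call [J]
  [9:0] imm=1018 (s10→-6) = $-6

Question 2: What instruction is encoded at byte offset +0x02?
off 0x02: read 2c 43 as big → 0x2c43
  top 6b → 0xb → andi [RI]
  [9:8] rd=0 = a
  [7:0] imm=67 = $67

andi a, $67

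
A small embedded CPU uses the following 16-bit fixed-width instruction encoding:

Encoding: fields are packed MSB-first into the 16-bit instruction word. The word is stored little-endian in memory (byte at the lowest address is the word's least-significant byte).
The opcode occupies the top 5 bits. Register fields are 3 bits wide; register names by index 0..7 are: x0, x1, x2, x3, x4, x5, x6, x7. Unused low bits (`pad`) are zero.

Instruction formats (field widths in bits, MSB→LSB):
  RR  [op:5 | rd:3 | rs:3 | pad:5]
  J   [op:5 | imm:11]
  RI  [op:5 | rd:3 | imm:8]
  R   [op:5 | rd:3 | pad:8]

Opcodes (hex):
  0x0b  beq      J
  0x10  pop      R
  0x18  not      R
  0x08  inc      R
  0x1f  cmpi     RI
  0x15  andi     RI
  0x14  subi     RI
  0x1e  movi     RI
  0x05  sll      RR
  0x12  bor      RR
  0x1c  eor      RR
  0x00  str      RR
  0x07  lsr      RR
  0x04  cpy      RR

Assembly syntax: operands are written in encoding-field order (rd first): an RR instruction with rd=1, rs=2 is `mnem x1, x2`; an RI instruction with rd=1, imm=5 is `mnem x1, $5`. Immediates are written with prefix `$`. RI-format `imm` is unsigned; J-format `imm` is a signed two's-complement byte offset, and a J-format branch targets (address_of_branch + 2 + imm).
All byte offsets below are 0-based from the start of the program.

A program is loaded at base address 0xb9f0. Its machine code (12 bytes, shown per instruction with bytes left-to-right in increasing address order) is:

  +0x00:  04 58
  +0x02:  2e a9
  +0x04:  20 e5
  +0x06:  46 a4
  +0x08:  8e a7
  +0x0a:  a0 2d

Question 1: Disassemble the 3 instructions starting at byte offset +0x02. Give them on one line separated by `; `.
[02] 2e a9 → 0xa92e
  top 5b → 0x15 → andi [RI]
  rd: (w>>8)&0x7=0x1 → x1
  imm: (w>>0)&0xff=0x2e → $46
[04] 20 e5 → 0xe520
  top 5b → 0x1c → eor [RR]
  rd: (w>>8)&0x7=0x5 → x5
  rs: (w>>5)&0x7=0x1 → x1
[06] 46 a4 → 0xa446
  top 5b → 0x14 → subi [RI]
  rd: (w>>8)&0x7=0x4 → x4
  imm: (w>>0)&0xff=0x46 → $70

andi x1, $46; eor x5, x1; subi x4, $70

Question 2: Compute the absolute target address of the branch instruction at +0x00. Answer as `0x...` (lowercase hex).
off 0x00: read 04 58 as little → 0x5804
  opcode bits[15:11]=0xb: beq/J
  [10:0] imm=4 = $4
  target = base 0xb9f0 + off 0x00 + 2 + imm 4 = 0xb9f6

0xb9f6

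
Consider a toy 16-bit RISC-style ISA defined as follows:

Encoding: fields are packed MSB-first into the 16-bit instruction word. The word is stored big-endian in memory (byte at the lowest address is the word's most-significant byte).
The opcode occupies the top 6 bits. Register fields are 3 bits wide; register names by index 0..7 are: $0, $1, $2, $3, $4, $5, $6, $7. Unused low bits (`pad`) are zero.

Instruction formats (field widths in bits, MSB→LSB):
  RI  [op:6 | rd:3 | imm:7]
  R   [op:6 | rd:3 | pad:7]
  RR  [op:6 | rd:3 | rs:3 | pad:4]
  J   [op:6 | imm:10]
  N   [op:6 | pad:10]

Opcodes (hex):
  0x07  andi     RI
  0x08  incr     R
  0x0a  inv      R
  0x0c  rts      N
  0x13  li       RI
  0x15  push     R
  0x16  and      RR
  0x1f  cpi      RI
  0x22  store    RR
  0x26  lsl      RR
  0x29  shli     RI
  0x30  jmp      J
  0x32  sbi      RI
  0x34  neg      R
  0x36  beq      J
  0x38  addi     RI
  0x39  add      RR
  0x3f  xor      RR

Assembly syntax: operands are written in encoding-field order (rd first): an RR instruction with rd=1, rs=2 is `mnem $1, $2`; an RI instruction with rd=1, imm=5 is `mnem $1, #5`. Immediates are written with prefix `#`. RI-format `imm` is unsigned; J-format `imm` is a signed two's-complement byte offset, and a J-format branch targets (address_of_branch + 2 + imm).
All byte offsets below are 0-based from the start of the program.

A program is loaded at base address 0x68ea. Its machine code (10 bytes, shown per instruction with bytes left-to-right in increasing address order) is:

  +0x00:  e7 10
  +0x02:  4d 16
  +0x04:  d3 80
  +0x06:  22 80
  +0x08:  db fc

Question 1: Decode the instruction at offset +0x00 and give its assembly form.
@+00  big-endian(e7 10) = 0xe710
  op=0xe710>>10=0x39 ⇒ add (RR)
  [9:7] rd=6 = $6
  [6:4] rs=1 = $1

add $6, $1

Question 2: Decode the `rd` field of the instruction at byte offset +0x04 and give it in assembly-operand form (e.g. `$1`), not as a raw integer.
@+04  big-endian(d3 80) = 0xd380
  opcode bits[15:10]=0x34: neg/R
  rd@[9:7]=0x7 ⇒ $7

$7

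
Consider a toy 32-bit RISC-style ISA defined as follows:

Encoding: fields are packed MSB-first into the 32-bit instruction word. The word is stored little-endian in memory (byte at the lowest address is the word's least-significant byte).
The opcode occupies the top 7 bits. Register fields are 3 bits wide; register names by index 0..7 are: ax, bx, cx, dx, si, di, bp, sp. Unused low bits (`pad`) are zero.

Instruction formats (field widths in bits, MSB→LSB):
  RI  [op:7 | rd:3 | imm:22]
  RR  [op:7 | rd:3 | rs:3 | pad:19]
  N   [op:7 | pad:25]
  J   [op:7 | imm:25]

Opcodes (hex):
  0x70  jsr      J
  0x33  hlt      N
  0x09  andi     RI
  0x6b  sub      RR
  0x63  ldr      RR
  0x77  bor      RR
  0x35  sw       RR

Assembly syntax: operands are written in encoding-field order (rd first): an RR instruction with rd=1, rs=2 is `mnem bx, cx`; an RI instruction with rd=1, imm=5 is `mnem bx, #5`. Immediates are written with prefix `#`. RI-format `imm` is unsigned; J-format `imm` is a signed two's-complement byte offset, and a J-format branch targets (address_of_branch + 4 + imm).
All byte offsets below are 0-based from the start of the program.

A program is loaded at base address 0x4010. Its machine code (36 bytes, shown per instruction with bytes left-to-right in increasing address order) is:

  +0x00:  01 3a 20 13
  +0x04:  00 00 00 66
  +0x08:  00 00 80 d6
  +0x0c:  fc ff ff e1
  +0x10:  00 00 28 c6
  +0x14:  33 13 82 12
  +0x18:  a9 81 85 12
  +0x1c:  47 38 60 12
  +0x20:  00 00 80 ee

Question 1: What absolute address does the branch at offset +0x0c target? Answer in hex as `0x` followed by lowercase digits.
@+0c  little-endian(fc ff ff e1) = 0xe1fffffc
  opcode bits[31:25]=0x70: jsr/J
  imm@[24:0]=0x1fffffc (s25→-4) ⇒ #-4
  target = base 0x4010 + off 0x0c + 4 + imm -4 = 0x401c

0x401c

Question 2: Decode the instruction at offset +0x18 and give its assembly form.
[18] a9 81 85 12 → 0x128581a9
  op=0x128581a9>>25=0x9 ⇒ andi (RI)
  rd@[24:22]=0x2 ⇒ cx
  imm@[21:0]=0x581a9 ⇒ #360873

andi cx, #360873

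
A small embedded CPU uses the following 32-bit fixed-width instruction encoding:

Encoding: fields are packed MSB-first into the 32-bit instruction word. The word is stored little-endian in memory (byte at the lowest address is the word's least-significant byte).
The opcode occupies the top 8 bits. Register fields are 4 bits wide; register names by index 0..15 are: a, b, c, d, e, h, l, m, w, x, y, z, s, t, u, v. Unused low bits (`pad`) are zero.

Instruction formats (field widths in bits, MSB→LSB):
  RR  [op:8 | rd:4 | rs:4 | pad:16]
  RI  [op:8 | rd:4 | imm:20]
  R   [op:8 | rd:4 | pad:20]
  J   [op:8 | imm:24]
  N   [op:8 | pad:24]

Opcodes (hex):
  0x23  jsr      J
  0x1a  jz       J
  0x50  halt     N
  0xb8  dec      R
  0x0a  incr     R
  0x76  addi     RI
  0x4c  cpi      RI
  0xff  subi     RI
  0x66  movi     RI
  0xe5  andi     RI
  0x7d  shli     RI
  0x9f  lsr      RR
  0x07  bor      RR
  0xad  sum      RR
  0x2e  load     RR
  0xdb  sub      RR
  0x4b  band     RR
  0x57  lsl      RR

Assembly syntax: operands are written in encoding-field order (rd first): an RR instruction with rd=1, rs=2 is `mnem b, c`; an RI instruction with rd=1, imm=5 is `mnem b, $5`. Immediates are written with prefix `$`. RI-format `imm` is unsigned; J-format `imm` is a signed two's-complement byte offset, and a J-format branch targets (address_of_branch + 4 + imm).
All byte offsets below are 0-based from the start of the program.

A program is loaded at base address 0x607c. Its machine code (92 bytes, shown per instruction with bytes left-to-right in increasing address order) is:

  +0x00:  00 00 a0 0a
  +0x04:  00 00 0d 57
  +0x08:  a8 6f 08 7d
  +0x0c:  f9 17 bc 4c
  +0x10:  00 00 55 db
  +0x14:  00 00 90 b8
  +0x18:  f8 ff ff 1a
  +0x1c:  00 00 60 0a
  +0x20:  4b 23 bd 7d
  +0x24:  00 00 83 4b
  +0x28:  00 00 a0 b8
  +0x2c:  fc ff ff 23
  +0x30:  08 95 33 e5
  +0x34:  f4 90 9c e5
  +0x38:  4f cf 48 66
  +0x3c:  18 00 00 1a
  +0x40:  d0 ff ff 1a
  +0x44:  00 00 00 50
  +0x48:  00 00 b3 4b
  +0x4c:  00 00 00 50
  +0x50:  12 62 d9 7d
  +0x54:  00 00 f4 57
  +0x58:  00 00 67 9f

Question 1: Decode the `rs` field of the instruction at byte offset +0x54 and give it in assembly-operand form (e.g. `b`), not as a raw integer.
e

@+54  little-endian(00 00 f4 57) = 0x57f40000
  opcode bits[31:24]=0x57: lsl/RR
  rd: (w>>20)&0xf=0xf → v
  rs: (w>>16)&0xf=0x4 → e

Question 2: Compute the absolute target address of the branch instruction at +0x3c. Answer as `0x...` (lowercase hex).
+0x3c: 18 00 00 1a ⇒ word 0x1a000018 (little)
  opcode bits[31:24]=0x1a: jz/J
  imm@[23:0]=0x18 ⇒ $24
  target = base 0x607c + off 0x3c + 4 + imm 24 = 0x60d4

0x60d4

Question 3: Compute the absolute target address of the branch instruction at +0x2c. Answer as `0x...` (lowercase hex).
[2c] fc ff ff 23 → 0x23fffffc
  op=0x23fffffc>>24=0x23 ⇒ jsr (J)
  imm: (w>>0)&0xffffff=0xfffffc (s24→-4) → $-4
  target = base 0x607c + off 0x2c + 4 + imm -4 = 0x60a8

0x60a8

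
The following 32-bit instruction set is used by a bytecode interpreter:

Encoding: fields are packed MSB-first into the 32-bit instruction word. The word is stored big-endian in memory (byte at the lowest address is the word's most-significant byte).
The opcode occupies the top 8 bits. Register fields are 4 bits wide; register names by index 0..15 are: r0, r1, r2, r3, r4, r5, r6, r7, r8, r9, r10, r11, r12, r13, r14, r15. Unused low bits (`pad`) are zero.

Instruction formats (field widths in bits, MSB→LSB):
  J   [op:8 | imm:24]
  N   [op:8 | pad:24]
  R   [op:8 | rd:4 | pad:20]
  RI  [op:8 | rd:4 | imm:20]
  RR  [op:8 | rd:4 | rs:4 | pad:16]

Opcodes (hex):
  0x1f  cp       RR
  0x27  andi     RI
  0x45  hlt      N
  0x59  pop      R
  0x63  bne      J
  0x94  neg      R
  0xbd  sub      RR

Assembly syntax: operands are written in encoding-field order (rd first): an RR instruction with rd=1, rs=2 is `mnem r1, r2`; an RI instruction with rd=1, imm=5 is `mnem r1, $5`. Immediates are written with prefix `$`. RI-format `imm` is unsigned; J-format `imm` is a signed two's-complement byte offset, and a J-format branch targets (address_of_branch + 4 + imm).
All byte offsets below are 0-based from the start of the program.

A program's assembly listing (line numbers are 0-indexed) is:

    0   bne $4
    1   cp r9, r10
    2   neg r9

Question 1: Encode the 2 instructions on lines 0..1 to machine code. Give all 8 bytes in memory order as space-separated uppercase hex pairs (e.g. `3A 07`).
0. bne fields op=0x63:8|imm=4:24 → word 63000004h → 63 00 00 04
1. cp fields op=0x1f:8|rd=9:4|rs=10:4|pad=0:16 → word 1f9a0000h → 1f 9a 00 00

63 00 00 04 1F 9A 00 00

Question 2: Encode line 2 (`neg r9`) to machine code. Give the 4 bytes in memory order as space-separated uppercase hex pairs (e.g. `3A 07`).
2. neg fields op=0x94:8|rd=9:4|pad=0:20 → word 94900000h → 94 90 00 00

94 90 00 00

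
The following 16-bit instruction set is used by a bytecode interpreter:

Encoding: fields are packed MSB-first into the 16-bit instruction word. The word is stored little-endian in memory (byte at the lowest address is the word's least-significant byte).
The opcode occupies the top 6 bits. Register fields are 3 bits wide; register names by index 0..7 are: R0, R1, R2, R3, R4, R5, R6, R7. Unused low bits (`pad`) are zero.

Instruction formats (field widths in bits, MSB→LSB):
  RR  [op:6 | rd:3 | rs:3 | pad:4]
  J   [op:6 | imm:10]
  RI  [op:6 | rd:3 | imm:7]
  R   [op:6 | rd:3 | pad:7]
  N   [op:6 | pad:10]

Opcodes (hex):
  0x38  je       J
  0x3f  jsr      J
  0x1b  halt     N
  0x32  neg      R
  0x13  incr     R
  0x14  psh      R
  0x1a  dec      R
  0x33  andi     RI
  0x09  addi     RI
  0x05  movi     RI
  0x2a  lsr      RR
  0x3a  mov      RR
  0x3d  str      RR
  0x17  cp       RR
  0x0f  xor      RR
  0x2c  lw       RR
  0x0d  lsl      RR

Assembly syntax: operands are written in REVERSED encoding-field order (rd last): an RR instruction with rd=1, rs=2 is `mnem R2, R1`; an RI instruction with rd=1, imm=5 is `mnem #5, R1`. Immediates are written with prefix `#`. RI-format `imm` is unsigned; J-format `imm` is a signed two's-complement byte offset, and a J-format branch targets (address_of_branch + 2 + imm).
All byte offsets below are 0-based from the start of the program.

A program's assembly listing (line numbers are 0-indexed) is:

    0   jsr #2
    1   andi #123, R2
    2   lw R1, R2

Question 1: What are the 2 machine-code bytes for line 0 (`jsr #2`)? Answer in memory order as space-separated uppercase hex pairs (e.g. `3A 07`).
02 FC

line 0 (jsr): pack op=0x3f:6|imm=2:10 = 0xfc02; little→ 02 fc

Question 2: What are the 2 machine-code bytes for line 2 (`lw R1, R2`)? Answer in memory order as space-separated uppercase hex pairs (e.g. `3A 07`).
2. lw fields op=0x2c:6|rd=2:3|rs=1:3|pad=0:4 → word b110h → 10 b1

10 B1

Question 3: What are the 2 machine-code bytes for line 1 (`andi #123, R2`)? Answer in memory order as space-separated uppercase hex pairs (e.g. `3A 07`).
7B CD

1. andi fields op=0x33:6|rd=2:3|imm=123:7 → word cd7bh → 7b cd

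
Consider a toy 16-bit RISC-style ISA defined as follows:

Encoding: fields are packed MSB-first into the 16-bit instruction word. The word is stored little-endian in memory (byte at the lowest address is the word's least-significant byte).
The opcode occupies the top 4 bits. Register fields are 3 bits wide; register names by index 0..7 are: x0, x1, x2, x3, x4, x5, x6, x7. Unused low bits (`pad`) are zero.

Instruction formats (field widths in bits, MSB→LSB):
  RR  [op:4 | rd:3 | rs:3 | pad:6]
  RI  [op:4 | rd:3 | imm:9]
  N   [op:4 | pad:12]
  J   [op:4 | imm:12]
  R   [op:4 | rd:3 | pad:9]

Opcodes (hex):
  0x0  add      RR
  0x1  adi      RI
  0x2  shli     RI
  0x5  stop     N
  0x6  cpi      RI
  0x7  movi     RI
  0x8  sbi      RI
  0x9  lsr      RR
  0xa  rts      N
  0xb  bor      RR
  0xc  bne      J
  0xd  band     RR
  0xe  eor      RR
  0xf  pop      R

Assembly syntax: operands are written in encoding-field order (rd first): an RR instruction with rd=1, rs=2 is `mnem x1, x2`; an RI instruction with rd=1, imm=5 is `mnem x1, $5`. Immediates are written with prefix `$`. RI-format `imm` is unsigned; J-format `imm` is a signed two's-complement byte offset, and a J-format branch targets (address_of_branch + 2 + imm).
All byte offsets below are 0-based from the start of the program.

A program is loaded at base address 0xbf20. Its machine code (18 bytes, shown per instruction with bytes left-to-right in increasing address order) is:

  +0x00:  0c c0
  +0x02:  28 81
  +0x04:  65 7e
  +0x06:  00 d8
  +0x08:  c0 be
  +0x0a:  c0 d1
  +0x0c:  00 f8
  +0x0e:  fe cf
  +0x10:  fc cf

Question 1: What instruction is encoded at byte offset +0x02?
off 0x02: read 28 81 as little → 0x8128
  top 4b → 0x8 → sbi [RI]
  rd: (w>>9)&0x7=0x0 → x0
  imm: (w>>0)&0x1ff=0x128 → $296

sbi x0, $296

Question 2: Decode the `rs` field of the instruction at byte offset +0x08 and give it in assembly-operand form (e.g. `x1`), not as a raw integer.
off 0x08: read c0 be as little → 0xbec0
  op=0xbec0>>12=0xb ⇒ bor (RR)
  rd@[11:9]=0x7 ⇒ x7
  rs@[8:6]=0x3 ⇒ x3

x3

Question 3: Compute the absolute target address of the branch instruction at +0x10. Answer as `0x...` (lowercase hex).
0xbf2e

[10] fc cf → 0xcffc
  opcode bits[15:12]=0xc: bne/J
  [11:0] imm=4092 (s12→-4) = $-4
  target = base 0xbf20 + off 0x10 + 2 + imm -4 = 0xbf2e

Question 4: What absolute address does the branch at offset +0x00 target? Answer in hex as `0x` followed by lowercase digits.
0xbf2e

off 0x00: read 0c c0 as little → 0xc00c
  op=0xc00c>>12=0xc ⇒ bne (J)
  [11:0] imm=12 = $12
  target = base 0xbf20 + off 0x00 + 2 + imm 12 = 0xbf2e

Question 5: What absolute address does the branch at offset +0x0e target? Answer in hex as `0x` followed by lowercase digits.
[0e] fe cf → 0xcffe
  opcode bits[15:12]=0xc: bne/J
  imm: (w>>0)&0xfff=0xffe (s12→-2) → $-2
  target = base 0xbf20 + off 0x0e + 2 + imm -2 = 0xbf2e

0xbf2e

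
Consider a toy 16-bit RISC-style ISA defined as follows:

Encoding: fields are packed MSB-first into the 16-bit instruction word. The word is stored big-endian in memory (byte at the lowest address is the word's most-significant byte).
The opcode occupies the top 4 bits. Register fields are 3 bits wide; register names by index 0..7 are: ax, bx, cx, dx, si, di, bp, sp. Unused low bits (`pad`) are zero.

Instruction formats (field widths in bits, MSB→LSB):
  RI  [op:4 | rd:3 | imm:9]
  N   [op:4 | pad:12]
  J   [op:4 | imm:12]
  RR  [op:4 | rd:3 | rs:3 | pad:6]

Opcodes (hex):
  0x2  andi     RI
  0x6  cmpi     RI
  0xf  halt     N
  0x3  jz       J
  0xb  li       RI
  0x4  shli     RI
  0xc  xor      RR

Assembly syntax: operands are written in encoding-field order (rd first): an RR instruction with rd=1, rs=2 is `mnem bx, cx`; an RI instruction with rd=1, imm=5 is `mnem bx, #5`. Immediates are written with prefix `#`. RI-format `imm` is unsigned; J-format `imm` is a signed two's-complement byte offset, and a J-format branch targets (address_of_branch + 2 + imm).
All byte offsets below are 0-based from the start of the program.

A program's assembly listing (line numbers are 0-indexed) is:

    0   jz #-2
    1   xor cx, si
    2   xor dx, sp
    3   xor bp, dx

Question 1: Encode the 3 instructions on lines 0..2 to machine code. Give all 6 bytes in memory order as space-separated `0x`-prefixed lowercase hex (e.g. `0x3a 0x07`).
line 0 (jz): pack op=0x3:4|imm=-2:12 = 0x3ffe; big→ 3f fe
line 1 (xor): pack op=0xc:4|rd=2:3|rs=4:3|pad=0:6 = 0xc500; big→ c5 00
line 2 (xor): pack op=0xc:4|rd=3:3|rs=7:3|pad=0:6 = 0xc7c0; big→ c7 c0

0x3f 0xfe 0xc5 0x00 0xc7 0xc0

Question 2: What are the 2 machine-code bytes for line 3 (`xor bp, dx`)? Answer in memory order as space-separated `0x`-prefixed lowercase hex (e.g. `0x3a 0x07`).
0xcc 0xc0

3. xor fields op=0xc:4|rd=6:3|rs=3:3|pad=0:6 → word ccc0h → cc c0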